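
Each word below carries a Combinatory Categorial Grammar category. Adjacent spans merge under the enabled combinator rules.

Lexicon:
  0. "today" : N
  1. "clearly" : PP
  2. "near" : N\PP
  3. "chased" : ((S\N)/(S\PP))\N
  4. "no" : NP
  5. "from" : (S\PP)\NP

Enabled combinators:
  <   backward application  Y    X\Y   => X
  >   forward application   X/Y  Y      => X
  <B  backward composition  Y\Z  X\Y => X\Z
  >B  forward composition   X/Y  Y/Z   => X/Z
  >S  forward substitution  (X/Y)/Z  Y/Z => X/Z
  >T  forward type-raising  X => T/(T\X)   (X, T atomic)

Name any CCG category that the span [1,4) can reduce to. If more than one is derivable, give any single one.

(S\N)/(S\PP)

[0,6] S   >
  [0,1] S/(S\N)   >T
    [0,1] "today" : N
  [1,6] S\N   >
    [1,4] (S\N)/(S\PP)   <
      [1,3] N   >
        [1,2] N/(N\PP)   >T
          [1,2] "clearly" : PP
        [2,3] "near" : N\PP
      [3,4] "chased" : ((S\N)/(S\PP))\N
    [4,6] S\PP   <
      [4,5] "no" : NP
      [5,6] "from" : (S\PP)\NP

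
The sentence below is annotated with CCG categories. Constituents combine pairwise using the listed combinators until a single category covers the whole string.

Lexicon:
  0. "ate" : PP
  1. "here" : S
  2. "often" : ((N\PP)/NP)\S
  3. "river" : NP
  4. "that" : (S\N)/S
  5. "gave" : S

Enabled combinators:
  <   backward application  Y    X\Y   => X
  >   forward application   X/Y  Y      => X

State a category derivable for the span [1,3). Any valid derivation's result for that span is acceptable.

[0,6] S   <
  [0,4] N   <
    [0,1] "ate" : PP
    [1,4] N\PP   >
      [1,3] (N\PP)/NP   <
        [1,2] "here" : S
        [2,3] "often" : ((N\PP)/NP)\S
      [3,4] "river" : NP
  [4,6] S\N   >
    [4,5] "that" : (S\N)/S
    [5,6] "gave" : S

(N\PP)/NP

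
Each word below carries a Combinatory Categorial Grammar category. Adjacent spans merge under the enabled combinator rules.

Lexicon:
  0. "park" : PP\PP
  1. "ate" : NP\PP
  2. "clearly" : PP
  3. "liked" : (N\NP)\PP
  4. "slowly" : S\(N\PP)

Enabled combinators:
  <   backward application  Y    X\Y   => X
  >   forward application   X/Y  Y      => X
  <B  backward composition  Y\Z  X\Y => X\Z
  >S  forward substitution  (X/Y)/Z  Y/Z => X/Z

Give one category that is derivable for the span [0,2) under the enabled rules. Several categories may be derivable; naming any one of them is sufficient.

NP\PP

[0,5] S   <
  [0,4] N\PP   <B
    [0,2] NP\PP   <B
      [0,1] "park" : PP\PP
      [1,2] "ate" : NP\PP
    [2,4] N\NP   <
      [2,3] "clearly" : PP
      [3,4] "liked" : (N\NP)\PP
  [4,5] "slowly" : S\(N\PP)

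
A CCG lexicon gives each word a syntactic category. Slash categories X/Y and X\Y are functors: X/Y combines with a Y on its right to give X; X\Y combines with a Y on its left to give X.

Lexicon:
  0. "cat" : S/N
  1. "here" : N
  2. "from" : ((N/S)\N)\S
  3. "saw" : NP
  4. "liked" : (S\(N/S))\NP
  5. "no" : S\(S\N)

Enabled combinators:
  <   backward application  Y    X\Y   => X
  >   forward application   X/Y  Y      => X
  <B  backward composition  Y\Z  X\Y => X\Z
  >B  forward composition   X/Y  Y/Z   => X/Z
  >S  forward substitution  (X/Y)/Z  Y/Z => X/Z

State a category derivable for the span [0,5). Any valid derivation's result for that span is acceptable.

[0,6] S   <
  [0,5] S\N   <B
    [0,3] (N/S)\N   <
      [0,2] S   >
        [0,1] "cat" : S/N
        [1,2] "here" : N
      [2,3] "from" : ((N/S)\N)\S
    [3,5] S\(N/S)   <
      [3,4] "saw" : NP
      [4,5] "liked" : (S\(N/S))\NP
  [5,6] "no" : S\(S\N)

S\N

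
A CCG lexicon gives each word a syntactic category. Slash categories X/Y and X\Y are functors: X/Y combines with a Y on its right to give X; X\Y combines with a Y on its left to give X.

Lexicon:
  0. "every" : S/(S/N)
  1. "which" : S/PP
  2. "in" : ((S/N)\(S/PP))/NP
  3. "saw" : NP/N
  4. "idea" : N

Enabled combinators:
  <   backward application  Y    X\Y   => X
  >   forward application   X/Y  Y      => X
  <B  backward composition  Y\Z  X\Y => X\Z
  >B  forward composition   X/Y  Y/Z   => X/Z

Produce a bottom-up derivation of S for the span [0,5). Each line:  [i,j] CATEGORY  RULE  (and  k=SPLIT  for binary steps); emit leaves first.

[0,1] S/(S/N)  lex  "every"
[1,2] S/PP  lex  "which"
[2,3] ((S/N)\(S/PP))/NP  lex  "in"
[3,4] NP/N  lex  "saw"
[4,5] N  lex  "idea"
[3,5] NP  >  k=4
[2,5] (S/N)\(S/PP)  >  k=3
[1,5] S/N  <  k=2
[0,5] S  >  k=1

[0,5] S   >
  [0,1] "every" : S/(S/N)
  [1,5] S/N   <
    [1,2] "which" : S/PP
    [2,5] (S/N)\(S/PP)   >
      [2,3] "in" : ((S/N)\(S/PP))/NP
      [3,5] NP   >
        [3,4] "saw" : NP/N
        [4,5] "idea" : N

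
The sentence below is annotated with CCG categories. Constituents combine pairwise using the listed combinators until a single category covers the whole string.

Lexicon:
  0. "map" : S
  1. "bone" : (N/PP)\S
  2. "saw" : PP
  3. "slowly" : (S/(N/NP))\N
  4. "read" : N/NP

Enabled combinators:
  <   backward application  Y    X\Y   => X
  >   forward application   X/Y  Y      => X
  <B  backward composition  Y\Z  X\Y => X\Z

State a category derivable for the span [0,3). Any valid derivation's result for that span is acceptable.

N

[0,5] S   >
  [0,4] S/(N/NP)   <
    [0,3] N   >
      [0,2] N/PP   <
        [0,1] "map" : S
        [1,2] "bone" : (N/PP)\S
      [2,3] "saw" : PP
    [3,4] "slowly" : (S/(N/NP))\N
  [4,5] "read" : N/NP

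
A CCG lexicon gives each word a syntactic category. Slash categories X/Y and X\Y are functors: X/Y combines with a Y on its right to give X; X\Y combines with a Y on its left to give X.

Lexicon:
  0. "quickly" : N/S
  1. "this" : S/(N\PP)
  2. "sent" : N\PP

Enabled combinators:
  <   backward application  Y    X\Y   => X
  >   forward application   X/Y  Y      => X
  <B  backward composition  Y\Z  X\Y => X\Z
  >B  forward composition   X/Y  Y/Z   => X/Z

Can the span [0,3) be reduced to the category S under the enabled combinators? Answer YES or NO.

N/S S/(N\PP) N\PP
CKY chart[0,3] = {N}; S ∉ chart

NO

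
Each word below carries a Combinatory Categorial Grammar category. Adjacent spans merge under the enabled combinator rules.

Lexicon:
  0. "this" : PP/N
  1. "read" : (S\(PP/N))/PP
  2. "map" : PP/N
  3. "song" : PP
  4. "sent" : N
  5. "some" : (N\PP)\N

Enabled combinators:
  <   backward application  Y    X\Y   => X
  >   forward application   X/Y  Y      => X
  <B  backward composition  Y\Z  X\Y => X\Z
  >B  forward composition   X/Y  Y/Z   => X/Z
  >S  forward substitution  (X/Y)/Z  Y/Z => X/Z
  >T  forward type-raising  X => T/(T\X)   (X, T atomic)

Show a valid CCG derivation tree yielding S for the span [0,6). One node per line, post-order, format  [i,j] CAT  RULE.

[0,1] PP/N  lex  "this"
[1,2] (S\(PP/N))/PP  lex  "read"
[2,3] PP/N  lex  "map"
[3,4] PP  lex  "song"
[4,5] N  lex  "sent"
[5,6] (N\PP)\N  lex  "some"
[4,6] N\PP  <  k=5
[3,6] N  <  k=4
[2,6] PP  >  k=3
[1,6] S\(PP/N)  >  k=2
[0,6] S  <  k=1

[0,6] S   <
  [0,1] "this" : PP/N
  [1,6] S\(PP/N)   >
    [1,2] "read" : (S\(PP/N))/PP
    [2,6] PP   >
      [2,3] "map" : PP/N
      [3,6] N   <
        [3,4] "song" : PP
        [4,6] N\PP   <
          [4,5] "sent" : N
          [5,6] "some" : (N\PP)\N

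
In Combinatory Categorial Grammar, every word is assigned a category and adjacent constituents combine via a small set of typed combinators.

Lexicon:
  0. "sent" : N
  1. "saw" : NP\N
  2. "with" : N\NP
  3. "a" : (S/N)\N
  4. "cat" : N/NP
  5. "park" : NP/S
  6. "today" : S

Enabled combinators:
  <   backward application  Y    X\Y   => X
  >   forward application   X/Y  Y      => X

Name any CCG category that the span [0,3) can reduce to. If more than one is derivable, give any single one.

[0,7] S   >
  [0,4] S/N   <
    [0,3] N   <
      [0,2] NP   <
        [0,1] "sent" : N
        [1,2] "saw" : NP\N
      [2,3] "with" : N\NP
    [3,4] "a" : (S/N)\N
  [4,7] N   >
    [4,5] "cat" : N/NP
    [5,7] NP   >
      [5,6] "park" : NP/S
      [6,7] "today" : S

N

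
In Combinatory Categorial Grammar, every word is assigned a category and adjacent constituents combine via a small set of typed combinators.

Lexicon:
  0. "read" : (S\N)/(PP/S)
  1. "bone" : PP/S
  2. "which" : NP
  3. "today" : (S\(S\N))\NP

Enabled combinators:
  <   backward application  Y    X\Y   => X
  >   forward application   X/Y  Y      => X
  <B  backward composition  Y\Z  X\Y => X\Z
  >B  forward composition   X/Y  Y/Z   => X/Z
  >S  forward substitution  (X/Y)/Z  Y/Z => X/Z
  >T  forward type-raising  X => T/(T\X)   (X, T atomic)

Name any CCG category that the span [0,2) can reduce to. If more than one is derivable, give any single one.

[0,4] S   <
  [0,2] S\N   >
    [0,1] "read" : (S\N)/(PP/S)
    [1,2] "bone" : PP/S
  [2,4] S\(S\N)   <
    [2,3] "which" : NP
    [3,4] "today" : (S\(S\N))\NP

S\N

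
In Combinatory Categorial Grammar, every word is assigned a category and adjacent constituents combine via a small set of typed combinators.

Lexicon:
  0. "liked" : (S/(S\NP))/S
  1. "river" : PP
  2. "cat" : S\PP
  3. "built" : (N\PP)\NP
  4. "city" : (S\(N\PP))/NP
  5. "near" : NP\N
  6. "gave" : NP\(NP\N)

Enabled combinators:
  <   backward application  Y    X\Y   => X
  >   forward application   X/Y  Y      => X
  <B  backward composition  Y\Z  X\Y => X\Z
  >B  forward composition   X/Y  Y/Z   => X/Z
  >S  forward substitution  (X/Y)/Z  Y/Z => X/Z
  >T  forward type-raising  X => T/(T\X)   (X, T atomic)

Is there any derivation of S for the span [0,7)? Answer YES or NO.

YES

[0,7] S   >
  [0,3] S/(S\NP)   >
    [0,1] "liked" : (S/(S\NP))/S
    [1,3] S   <
      [1,2] "river" : PP
      [2,3] "cat" : S\PP
  [3,7] S\NP   <B
    [3,4] "built" : (N\PP)\NP
    [4,7] S\(N\PP)   >
      [4,5] "city" : (S\(N\PP))/NP
      [5,7] NP   <
        [5,6] "near" : NP\N
        [6,7] "gave" : NP\(NP\N)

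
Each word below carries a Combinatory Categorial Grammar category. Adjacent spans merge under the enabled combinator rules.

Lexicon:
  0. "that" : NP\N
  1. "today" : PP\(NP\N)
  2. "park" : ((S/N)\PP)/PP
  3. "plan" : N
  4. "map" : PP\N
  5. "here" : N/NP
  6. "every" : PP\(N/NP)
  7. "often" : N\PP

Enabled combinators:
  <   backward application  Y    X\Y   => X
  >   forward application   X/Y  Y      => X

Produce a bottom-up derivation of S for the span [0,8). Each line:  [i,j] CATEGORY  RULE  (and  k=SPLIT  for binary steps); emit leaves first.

[0,1] NP\N  lex  "that"
[1,2] PP\(NP\N)  lex  "today"
[0,2] PP  <  k=1
[2,3] ((S/N)\PP)/PP  lex  "park"
[3,4] N  lex  "plan"
[4,5] PP\N  lex  "map"
[3,5] PP  <  k=4
[2,5] (S/N)\PP  >  k=3
[0,5] S/N  <  k=2
[5,6] N/NP  lex  "here"
[6,7] PP\(N/NP)  lex  "every"
[5,7] PP  <  k=6
[7,8] N\PP  lex  "often"
[5,8] N  <  k=7
[0,8] S  >  k=5

[0,8] S   >
  [0,5] S/N   <
    [0,2] PP   <
      [0,1] "that" : NP\N
      [1,2] "today" : PP\(NP\N)
    [2,5] (S/N)\PP   >
      [2,3] "park" : ((S/N)\PP)/PP
      [3,5] PP   <
        [3,4] "plan" : N
        [4,5] "map" : PP\N
  [5,8] N   <
    [5,7] PP   <
      [5,6] "here" : N/NP
      [6,7] "every" : PP\(N/NP)
    [7,8] "often" : N\PP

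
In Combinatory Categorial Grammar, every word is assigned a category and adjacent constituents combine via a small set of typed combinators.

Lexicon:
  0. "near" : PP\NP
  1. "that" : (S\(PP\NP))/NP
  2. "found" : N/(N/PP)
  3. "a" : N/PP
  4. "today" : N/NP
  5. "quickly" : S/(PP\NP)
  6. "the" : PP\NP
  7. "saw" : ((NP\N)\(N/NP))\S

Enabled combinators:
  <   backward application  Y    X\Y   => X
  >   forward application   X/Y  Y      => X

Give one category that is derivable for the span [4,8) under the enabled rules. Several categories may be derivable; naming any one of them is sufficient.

NP\N

[0,8] S   <
  [0,1] "near" : PP\NP
  [1,8] S\(PP\NP)   >
    [1,2] "that" : (S\(PP\NP))/NP
    [2,8] NP   <
      [2,4] N   >
        [2,3] "found" : N/(N/PP)
        [3,4] "a" : N/PP
      [4,8] NP\N   <
        [4,5] "today" : N/NP
        [5,8] (NP\N)\(N/NP)   <
          [5,7] S   >
            [5,6] "quickly" : S/(PP\NP)
            [6,7] "the" : PP\NP
          [7,8] "saw" : ((NP\N)\(N/NP))\S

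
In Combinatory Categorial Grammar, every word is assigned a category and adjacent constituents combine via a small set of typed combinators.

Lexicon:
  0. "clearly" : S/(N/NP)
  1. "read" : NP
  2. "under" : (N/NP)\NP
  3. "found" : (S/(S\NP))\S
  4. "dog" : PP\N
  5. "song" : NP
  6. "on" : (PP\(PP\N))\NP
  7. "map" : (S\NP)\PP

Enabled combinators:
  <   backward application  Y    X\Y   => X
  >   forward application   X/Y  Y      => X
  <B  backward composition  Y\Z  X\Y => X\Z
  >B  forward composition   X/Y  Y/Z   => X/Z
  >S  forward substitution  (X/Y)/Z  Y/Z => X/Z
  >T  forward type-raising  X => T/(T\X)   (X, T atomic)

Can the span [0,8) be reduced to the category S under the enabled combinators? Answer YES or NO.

[0,8] S   >
  [0,4] S/(S\NP)   <
    [0,3] S   >
      [0,1] "clearly" : S/(N/NP)
      [1,3] N/NP   <
        [1,2] "read" : NP
        [2,3] "under" : (N/NP)\NP
    [3,4] "found" : (S/(S\NP))\S
  [4,8] S\NP   <
    [4,7] PP   <
      [4,5] "dog" : PP\N
      [5,7] PP\(PP\N)   <
        [5,6] "song" : NP
        [6,7] "on" : (PP\(PP\N))\NP
    [7,8] "map" : (S\NP)\PP

YES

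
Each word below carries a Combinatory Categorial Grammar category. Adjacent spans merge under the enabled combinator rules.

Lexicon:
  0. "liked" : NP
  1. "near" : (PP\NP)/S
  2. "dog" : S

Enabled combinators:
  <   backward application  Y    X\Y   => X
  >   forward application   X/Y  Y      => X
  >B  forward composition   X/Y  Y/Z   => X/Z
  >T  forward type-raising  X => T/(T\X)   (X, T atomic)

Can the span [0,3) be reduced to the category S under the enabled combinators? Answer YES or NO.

NO

NP (PP\NP)/S S
CKY chart[0,3] = {N/(N\PP), NP/(NP\PP), PP, PP/(PP\PP), PP/(S\S), S/(S\PP)}; S ∉ chart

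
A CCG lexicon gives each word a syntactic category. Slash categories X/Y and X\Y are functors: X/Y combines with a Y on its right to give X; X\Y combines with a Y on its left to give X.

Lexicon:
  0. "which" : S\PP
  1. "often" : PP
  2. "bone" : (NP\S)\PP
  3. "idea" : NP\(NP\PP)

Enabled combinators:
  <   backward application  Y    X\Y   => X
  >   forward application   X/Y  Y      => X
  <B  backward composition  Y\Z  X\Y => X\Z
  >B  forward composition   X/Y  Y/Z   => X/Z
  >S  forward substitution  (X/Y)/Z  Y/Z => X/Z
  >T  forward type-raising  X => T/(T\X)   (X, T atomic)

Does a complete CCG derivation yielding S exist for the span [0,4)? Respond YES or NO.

NO

S\PP PP (NP\S)\PP NP\(NP\PP)
CKY chart[0,4] = {N/(N\NP), NP, NP/(NP\NP), PP/(PP\NP), S/(S\NP)}; S ∉ chart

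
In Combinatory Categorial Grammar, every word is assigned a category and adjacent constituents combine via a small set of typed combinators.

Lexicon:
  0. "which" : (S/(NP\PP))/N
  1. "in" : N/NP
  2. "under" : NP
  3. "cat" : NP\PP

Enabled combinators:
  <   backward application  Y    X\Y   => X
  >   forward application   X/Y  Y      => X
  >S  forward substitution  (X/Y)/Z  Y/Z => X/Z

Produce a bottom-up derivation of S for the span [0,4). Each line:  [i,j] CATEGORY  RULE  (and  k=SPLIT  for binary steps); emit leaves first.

[0,4] S   >
  [0,3] S/(NP\PP)   >
    [0,1] "which" : (S/(NP\PP))/N
    [1,3] N   >
      [1,2] "in" : N/NP
      [2,3] "under" : NP
  [3,4] "cat" : NP\PP

[0,1] (S/(NP\PP))/N  lex  "which"
[1,2] N/NP  lex  "in"
[2,3] NP  lex  "under"
[1,3] N  >  k=2
[0,3] S/(NP\PP)  >  k=1
[3,4] NP\PP  lex  "cat"
[0,4] S  >  k=3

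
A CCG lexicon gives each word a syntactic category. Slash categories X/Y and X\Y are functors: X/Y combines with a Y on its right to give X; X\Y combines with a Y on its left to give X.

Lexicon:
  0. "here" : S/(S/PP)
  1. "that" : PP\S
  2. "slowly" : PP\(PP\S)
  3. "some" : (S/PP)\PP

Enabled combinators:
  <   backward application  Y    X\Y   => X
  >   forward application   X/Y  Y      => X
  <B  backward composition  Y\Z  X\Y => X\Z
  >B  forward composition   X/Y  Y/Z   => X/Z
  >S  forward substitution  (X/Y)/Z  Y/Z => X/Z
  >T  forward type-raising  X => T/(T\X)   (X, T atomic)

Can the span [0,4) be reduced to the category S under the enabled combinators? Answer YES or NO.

YES

[0,4] S   >
  [0,1] "here" : S/(S/PP)
  [1,4] S/PP   <
    [1,3] PP   <
      [1,2] "that" : PP\S
      [2,3] "slowly" : PP\(PP\S)
    [3,4] "some" : (S/PP)\PP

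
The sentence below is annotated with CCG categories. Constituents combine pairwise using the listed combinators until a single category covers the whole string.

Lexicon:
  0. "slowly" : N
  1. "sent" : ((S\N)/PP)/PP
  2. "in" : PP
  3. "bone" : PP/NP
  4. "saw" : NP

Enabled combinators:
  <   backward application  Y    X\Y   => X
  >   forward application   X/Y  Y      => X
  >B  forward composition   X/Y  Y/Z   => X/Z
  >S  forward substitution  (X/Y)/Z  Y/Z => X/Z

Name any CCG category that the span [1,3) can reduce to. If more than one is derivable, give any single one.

(S\N)/PP

[0,5] S   <
  [0,1] "slowly" : N
  [1,5] S\N   >
    [1,3] (S\N)/PP   >
      [1,2] "sent" : ((S\N)/PP)/PP
      [2,3] "in" : PP
    [3,5] PP   >
      [3,4] "bone" : PP/NP
      [4,5] "saw" : NP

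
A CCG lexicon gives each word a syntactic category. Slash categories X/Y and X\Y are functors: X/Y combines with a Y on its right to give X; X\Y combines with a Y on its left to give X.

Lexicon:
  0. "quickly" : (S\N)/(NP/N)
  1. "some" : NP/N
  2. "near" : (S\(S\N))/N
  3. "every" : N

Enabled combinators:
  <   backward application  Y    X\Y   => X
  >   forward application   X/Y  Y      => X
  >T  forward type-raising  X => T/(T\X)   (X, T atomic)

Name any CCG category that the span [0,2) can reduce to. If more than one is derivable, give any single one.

[0,4] S   <
  [0,2] S\N   >
    [0,1] "quickly" : (S\N)/(NP/N)
    [1,2] "some" : NP/N
  [2,4] S\(S\N)   >
    [2,3] "near" : (S\(S\N))/N
    [3,4] "every" : N

S\N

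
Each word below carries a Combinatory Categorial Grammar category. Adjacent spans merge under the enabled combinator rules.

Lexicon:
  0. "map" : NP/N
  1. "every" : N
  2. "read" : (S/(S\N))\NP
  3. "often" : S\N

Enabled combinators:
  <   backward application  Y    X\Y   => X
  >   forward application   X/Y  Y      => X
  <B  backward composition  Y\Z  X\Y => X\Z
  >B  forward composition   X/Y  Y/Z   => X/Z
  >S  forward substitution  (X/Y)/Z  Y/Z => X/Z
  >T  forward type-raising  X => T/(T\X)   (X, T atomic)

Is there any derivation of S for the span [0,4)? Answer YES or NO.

[0,4] S   >
  [0,3] S/(S\N)   <
    [0,2] NP   >
      [0,1] "map" : NP/N
      [1,2] "every" : N
    [2,3] "read" : (S/(S\N))\NP
  [3,4] "often" : S\N

YES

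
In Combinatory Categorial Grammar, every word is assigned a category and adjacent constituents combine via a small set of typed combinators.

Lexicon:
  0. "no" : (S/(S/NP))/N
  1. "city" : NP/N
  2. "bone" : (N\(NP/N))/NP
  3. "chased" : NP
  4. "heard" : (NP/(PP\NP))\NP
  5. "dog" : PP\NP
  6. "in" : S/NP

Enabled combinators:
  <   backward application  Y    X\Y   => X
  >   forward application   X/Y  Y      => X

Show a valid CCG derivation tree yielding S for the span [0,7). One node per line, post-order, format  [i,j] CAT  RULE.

[0,1] (S/(S/NP))/N  lex  "no"
[1,2] NP/N  lex  "city"
[2,3] (N\(NP/N))/NP  lex  "bone"
[3,4] NP  lex  "chased"
[4,5] (NP/(PP\NP))\NP  lex  "heard"
[3,5] NP/(PP\NP)  <  k=4
[5,6] PP\NP  lex  "dog"
[3,6] NP  >  k=5
[2,6] N\(NP/N)  >  k=3
[1,6] N  <  k=2
[0,6] S/(S/NP)  >  k=1
[6,7] S/NP  lex  "in"
[0,7] S  >  k=6

[0,7] S   >
  [0,6] S/(S/NP)   >
    [0,1] "no" : (S/(S/NP))/N
    [1,6] N   <
      [1,2] "city" : NP/N
      [2,6] N\(NP/N)   >
        [2,3] "bone" : (N\(NP/N))/NP
        [3,6] NP   >
          [3,5] NP/(PP\NP)   <
            [3,4] "chased" : NP
            [4,5] "heard" : (NP/(PP\NP))\NP
          [5,6] "dog" : PP\NP
  [6,7] "in" : S/NP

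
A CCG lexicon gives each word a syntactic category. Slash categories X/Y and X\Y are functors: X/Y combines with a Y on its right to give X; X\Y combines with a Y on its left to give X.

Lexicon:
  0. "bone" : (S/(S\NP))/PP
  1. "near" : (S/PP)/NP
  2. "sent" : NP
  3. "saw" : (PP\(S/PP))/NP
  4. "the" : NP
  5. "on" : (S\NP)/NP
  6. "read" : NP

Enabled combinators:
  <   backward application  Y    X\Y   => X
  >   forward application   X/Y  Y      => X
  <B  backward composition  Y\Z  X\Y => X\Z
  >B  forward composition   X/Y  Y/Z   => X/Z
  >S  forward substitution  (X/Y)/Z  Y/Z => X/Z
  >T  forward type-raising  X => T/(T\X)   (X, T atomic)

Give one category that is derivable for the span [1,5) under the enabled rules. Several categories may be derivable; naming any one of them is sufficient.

PP

[0,7] S   >
  [0,5] S/(S\NP)   >
    [0,1] "bone" : (S/(S\NP))/PP
    [1,5] PP   <
      [1,3] S/PP   >
        [1,2] "near" : (S/PP)/NP
        [2,3] "sent" : NP
      [3,5] PP\(S/PP)   >
        [3,4] "saw" : (PP\(S/PP))/NP
        [4,5] "the" : NP
  [5,7] S\NP   >
    [5,6] "on" : (S\NP)/NP
    [6,7] "read" : NP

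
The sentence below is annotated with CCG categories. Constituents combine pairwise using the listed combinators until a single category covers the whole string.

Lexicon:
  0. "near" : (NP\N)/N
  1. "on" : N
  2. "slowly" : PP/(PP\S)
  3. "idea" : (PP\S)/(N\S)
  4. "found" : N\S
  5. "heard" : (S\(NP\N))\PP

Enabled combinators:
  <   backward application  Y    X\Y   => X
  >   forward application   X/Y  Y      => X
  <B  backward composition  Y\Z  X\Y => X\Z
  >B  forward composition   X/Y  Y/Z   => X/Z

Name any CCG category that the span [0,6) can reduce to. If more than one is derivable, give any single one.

S

[0,6] S   <
  [0,2] NP\N   >
    [0,1] "near" : (NP\N)/N
    [1,2] "on" : N
  [2,6] S\(NP\N)   <
    [2,5] PP   >
      [2,3] "slowly" : PP/(PP\S)
      [3,5] PP\S   >
        [3,4] "idea" : (PP\S)/(N\S)
        [4,5] "found" : N\S
    [5,6] "heard" : (S\(NP\N))\PP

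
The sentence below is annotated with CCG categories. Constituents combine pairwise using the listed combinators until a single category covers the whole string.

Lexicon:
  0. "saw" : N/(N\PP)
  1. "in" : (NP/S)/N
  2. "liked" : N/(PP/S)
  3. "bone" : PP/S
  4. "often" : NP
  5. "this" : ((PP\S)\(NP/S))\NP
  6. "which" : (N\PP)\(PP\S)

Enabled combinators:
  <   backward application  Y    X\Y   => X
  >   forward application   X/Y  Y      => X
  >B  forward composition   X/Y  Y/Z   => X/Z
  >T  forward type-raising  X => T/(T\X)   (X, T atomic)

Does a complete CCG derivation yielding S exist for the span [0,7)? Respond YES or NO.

NO

N/(N\PP) (NP/S)/N N/(PP/S) PP/S NP ((PP\S)\(NP/S))\NP (N\PP)\(PP\S)
CKY chart[0,7] = {N, N/(N\N), NP/(NP\N), PP/(PP\N), S/(S\N)}; S ∉ chart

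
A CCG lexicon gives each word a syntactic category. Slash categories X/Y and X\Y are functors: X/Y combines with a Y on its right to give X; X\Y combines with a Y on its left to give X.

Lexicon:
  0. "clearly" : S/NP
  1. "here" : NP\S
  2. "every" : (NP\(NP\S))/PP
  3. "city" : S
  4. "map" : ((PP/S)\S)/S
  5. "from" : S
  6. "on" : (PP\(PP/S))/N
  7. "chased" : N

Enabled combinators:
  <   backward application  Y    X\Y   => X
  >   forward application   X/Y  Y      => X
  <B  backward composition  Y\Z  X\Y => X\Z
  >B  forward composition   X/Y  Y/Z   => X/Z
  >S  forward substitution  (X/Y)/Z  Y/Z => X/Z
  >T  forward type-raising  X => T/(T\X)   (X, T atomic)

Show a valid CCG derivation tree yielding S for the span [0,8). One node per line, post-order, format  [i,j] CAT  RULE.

[0,1] S/NP  lex  "clearly"
[1,2] NP\S  lex  "here"
[2,3] (NP\(NP\S))/PP  lex  "every"
[3,4] S  lex  "city"
[4,5] ((PP/S)\S)/S  lex  "map"
[5,6] S  lex  "from"
[4,6] (PP/S)\S  >  k=5
[3,6] PP/S  <  k=4
[6,7] (PP\(PP/S))/N  lex  "on"
[7,8] N  lex  "chased"
[6,8] PP\(PP/S)  >  k=7
[3,8] PP  <  k=6
[2,8] NP\(NP\S)  >  k=3
[1,8] NP  <  k=2
[0,8] S  >  k=1

[0,8] S   >
  [0,1] "clearly" : S/NP
  [1,8] NP   <
    [1,2] "here" : NP\S
    [2,8] NP\(NP\S)   >
      [2,3] "every" : (NP\(NP\S))/PP
      [3,8] PP   <
        [3,6] PP/S   <
          [3,4] "city" : S
          [4,6] (PP/S)\S   >
            [4,5] "map" : ((PP/S)\S)/S
            [5,6] "from" : S
        [6,8] PP\(PP/S)   >
          [6,7] "on" : (PP\(PP/S))/N
          [7,8] "chased" : N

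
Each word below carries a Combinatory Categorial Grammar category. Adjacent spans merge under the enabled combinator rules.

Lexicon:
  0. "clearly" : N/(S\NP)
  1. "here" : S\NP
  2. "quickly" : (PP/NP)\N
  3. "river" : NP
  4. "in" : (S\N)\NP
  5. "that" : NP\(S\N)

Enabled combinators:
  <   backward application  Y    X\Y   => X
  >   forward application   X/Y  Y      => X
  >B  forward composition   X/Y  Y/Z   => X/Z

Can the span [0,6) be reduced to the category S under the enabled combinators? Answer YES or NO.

N/(S\NP) S\NP (PP/NP)\N NP (S\N)\NP NP\(S\N)
CKY chart[0,6] = {PP}; S ∉ chart

NO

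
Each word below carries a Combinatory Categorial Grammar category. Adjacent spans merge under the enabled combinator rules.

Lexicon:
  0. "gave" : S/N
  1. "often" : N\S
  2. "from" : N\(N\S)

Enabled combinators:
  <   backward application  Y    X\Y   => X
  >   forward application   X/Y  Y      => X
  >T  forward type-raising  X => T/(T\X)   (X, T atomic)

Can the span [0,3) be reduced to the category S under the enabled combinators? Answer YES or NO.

[0,3] S   >
  [0,1] "gave" : S/N
  [1,3] N   <
    [1,2] "often" : N\S
    [2,3] "from" : N\(N\S)

YES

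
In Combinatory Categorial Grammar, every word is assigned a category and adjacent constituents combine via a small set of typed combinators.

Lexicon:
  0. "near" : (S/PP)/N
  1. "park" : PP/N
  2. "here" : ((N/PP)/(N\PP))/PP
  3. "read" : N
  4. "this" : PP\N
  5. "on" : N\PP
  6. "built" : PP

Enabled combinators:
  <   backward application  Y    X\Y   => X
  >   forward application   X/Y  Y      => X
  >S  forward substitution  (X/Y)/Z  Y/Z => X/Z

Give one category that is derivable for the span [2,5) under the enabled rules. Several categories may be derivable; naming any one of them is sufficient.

[0,7] S   >
  [0,2] S/N   >S
    [0,1] "near" : (S/PP)/N
    [1,2] "park" : PP/N
  [2,7] N   >
    [2,6] N/PP   >
      [2,5] (N/PP)/(N\PP)   >
        [2,3] "here" : ((N/PP)/(N\PP))/PP
        [3,5] PP   <
          [3,4] "read" : N
          [4,5] "this" : PP\N
      [5,6] "on" : N\PP
    [6,7] "built" : PP

(N/PP)/(N\PP)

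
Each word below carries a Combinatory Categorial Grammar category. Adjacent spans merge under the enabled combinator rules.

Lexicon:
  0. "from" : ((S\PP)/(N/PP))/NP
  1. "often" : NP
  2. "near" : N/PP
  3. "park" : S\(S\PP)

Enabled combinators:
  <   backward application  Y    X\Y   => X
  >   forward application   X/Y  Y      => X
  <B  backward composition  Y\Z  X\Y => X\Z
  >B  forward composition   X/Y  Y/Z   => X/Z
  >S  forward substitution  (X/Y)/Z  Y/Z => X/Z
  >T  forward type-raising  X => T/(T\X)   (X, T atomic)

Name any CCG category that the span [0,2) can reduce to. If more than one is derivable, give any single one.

[0,4] S   <
  [0,3] S\PP   >
    [0,2] (S\PP)/(N/PP)   >
      [0,1] "from" : ((S\PP)/(N/PP))/NP
      [1,2] "often" : NP
    [2,3] "near" : N/PP
  [3,4] "park" : S\(S\PP)

(S\PP)/(N/PP)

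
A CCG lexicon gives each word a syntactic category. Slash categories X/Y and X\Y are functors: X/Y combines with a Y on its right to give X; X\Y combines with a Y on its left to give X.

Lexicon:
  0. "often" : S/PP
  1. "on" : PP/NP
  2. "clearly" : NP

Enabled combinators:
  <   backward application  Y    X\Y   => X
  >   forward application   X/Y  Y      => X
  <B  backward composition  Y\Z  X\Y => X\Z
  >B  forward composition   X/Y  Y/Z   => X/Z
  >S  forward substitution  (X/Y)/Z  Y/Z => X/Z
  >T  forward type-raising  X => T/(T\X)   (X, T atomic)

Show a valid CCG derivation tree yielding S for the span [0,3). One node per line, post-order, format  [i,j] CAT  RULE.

[0,1] S/PP  lex  "often"
[1,2] PP/NP  lex  "on"
[2,3] NP  lex  "clearly"
[1,3] PP  >  k=2
[0,3] S  >  k=1

[0,3] S   >
  [0,1] "often" : S/PP
  [1,3] PP   >
    [1,2] "on" : PP/NP
    [2,3] "clearly" : NP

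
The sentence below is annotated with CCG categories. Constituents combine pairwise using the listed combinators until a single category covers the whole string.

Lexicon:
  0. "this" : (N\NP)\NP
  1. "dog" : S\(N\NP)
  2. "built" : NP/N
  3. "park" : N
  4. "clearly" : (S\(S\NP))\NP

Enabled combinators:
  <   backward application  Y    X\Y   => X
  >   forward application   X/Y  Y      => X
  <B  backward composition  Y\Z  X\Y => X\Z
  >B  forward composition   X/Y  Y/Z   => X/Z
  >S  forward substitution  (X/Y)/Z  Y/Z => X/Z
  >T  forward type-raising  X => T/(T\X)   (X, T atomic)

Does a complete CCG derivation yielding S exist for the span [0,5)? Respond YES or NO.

YES

[0,5] S   <
  [0,2] S\NP   <B
    [0,1] "this" : (N\NP)\NP
    [1,2] "dog" : S\(N\NP)
  [2,5] S\(S\NP)   <
    [2,4] NP   >
      [2,3] "built" : NP/N
      [3,4] "park" : N
    [4,5] "clearly" : (S\(S\NP))\NP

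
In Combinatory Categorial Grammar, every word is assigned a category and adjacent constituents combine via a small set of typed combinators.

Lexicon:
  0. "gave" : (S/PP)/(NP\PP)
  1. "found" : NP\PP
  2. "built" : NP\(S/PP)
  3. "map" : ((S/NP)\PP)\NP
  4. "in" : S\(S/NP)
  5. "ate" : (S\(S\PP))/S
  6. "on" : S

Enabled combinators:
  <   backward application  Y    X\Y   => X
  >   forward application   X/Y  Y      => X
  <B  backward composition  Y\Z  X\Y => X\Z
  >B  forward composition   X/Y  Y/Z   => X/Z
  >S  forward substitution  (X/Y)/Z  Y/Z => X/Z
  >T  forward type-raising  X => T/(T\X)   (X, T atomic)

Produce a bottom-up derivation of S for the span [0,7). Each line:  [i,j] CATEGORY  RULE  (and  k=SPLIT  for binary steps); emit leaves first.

[0,1] (S/PP)/(NP\PP)  lex  "gave"
[1,2] NP\PP  lex  "found"
[0,2] S/PP  >  k=1
[2,3] NP\(S/PP)  lex  "built"
[0,3] NP  <  k=2
[3,4] ((S/NP)\PP)\NP  lex  "map"
[0,4] (S/NP)\PP  <  k=3
[4,5] S\(S/NP)  lex  "in"
[0,5] S\PP  <B  k=4
[5,6] (S\(S\PP))/S  lex  "ate"
[6,7] S  lex  "on"
[5,7] S\(S\PP)  >  k=6
[0,7] S  <  k=5

[0,7] S   <
  [0,5] S\PP   <B
    [0,4] (S/NP)\PP   <
      [0,3] NP   <
        [0,2] S/PP   >
          [0,1] "gave" : (S/PP)/(NP\PP)
          [1,2] "found" : NP\PP
        [2,3] "built" : NP\(S/PP)
      [3,4] "map" : ((S/NP)\PP)\NP
    [4,5] "in" : S\(S/NP)
  [5,7] S\(S\PP)   >
    [5,6] "ate" : (S\(S\PP))/S
    [6,7] "on" : S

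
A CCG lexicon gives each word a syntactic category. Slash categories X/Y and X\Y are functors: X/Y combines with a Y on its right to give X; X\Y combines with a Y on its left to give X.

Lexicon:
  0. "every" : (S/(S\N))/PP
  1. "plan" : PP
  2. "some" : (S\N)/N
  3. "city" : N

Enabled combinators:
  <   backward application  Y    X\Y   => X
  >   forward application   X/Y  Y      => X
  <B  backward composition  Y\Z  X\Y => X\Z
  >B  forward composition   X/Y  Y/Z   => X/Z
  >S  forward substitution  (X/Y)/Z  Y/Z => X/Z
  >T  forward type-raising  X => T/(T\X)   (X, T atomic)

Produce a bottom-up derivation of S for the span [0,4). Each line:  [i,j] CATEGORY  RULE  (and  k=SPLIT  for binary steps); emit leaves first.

[0,1] (S/(S\N))/PP  lex  "every"
[1,2] PP  lex  "plan"
[0,2] S/(S\N)  >  k=1
[2,3] (S\N)/N  lex  "some"
[3,4] N  lex  "city"
[2,4] S\N  >  k=3
[0,4] S  >  k=2

[0,4] S   >
  [0,2] S/(S\N)   >
    [0,1] "every" : (S/(S\N))/PP
    [1,2] "plan" : PP
  [2,4] S\N   >
    [2,3] "some" : (S\N)/N
    [3,4] "city" : N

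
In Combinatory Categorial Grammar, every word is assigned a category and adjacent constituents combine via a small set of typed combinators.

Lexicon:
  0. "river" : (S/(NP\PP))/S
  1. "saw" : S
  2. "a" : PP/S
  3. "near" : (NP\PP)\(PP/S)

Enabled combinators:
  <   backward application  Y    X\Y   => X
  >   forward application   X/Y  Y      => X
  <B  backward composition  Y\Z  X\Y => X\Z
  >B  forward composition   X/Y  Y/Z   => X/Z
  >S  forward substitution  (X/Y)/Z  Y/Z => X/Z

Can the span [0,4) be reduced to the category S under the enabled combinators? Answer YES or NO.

YES

[0,4] S   >
  [0,2] S/(NP\PP)   >
    [0,1] "river" : (S/(NP\PP))/S
    [1,2] "saw" : S
  [2,4] NP\PP   <
    [2,3] "a" : PP/S
    [3,4] "near" : (NP\PP)\(PP/S)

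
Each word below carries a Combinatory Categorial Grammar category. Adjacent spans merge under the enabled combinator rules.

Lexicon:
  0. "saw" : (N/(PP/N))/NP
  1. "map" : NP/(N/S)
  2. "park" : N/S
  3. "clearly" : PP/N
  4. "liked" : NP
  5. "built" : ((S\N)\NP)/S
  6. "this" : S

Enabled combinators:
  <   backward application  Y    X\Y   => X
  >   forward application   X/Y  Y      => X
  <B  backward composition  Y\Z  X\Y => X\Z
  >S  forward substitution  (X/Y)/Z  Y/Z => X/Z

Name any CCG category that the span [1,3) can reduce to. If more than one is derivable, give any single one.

[0,7] S   <
  [0,4] N   >
    [0,3] N/(PP/N)   >
      [0,1] "saw" : (N/(PP/N))/NP
      [1,3] NP   >
        [1,2] "map" : NP/(N/S)
        [2,3] "park" : N/S
    [3,4] "clearly" : PP/N
  [4,7] S\N   <
    [4,5] "liked" : NP
    [5,7] (S\N)\NP   >
      [5,6] "built" : ((S\N)\NP)/S
      [6,7] "this" : S

NP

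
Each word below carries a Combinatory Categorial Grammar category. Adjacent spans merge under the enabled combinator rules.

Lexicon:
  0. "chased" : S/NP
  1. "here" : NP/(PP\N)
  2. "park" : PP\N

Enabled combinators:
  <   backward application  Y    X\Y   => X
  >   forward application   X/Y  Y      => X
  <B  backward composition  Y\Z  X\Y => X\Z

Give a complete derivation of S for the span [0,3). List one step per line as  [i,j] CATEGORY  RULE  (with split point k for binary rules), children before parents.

[0,1] S/NP  lex  "chased"
[1,2] NP/(PP\N)  lex  "here"
[2,3] PP\N  lex  "park"
[1,3] NP  >  k=2
[0,3] S  >  k=1

[0,3] S   >
  [0,1] "chased" : S/NP
  [1,3] NP   >
    [1,2] "here" : NP/(PP\N)
    [2,3] "park" : PP\N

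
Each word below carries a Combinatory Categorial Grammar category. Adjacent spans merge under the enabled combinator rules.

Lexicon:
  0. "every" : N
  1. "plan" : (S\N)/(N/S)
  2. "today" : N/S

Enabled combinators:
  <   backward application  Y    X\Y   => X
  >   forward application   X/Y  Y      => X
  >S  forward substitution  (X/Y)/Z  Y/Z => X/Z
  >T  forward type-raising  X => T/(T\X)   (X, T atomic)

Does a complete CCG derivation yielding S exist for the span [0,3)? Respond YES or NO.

YES

[0,3] S   <
  [0,1] "every" : N
  [1,3] S\N   >
    [1,2] "plan" : (S\N)/(N/S)
    [2,3] "today" : N/S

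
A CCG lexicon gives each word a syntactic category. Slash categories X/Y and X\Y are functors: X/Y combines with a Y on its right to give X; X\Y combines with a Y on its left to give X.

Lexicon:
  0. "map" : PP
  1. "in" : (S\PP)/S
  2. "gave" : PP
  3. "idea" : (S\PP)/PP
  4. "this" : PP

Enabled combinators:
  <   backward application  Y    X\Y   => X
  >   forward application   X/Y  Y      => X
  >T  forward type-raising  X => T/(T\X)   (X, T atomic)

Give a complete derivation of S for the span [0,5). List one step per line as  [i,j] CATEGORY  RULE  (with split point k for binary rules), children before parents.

[0,1] PP  lex  "map"
[1,2] (S\PP)/S  lex  "in"
[2,3] PP  lex  "gave"
[2,3] S/(S\PP)  >T
[3,4] (S\PP)/PP  lex  "idea"
[4,5] PP  lex  "this"
[3,5] S\PP  >  k=4
[2,5] S  >  k=3
[1,5] S\PP  >  k=2
[0,5] S  <  k=1

[0,5] S   <
  [0,1] "map" : PP
  [1,5] S\PP   >
    [1,2] "in" : (S\PP)/S
    [2,5] S   >
      [2,3] S/(S\PP)   >T
        [2,3] "gave" : PP
      [3,5] S\PP   >
        [3,4] "idea" : (S\PP)/PP
        [4,5] "this" : PP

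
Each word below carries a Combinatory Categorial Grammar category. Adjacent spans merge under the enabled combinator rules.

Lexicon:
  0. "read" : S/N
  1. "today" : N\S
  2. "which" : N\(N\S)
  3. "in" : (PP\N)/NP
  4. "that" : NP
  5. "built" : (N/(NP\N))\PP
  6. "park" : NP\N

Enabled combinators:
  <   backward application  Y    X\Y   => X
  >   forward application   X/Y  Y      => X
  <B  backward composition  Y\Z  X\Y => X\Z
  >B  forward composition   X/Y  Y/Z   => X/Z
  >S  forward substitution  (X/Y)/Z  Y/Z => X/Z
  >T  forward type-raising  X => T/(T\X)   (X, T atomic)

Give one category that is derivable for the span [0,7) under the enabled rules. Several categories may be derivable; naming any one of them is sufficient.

S

[0,7] S   >
  [0,1] "read" : S/N
  [1,7] N   >
    [1,6] N/(NP\N)   <
      [1,5] PP   <
        [1,3] N   <
          [1,2] "today" : N\S
          [2,3] "which" : N\(N\S)
        [3,5] PP\N   >
          [3,4] "in" : (PP\N)/NP
          [4,5] "that" : NP
      [5,6] "built" : (N/(NP\N))\PP
    [6,7] "park" : NP\N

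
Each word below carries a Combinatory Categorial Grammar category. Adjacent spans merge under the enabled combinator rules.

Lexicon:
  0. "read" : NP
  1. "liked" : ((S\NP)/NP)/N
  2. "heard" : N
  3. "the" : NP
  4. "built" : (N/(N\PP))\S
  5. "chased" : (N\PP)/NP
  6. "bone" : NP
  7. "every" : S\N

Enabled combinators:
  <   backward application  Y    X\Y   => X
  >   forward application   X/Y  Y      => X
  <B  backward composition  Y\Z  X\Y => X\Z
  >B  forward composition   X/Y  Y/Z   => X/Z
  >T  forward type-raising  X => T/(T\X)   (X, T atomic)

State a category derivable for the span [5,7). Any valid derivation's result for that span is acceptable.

[0,8] S   <
  [0,7] N   >
    [0,5] N/(N\PP)   <
      [0,4] S   <
        [0,1] "read" : NP
        [1,4] S\NP   >
          [1,3] (S\NP)/NP   >
            [1,2] "liked" : ((S\NP)/NP)/N
            [2,3] "heard" : N
          [3,4] "the" : NP
      [4,5] "built" : (N/(N\PP))\S
    [5,7] N\PP   >
      [5,6] "chased" : (N\PP)/NP
      [6,7] "bone" : NP
  [7,8] "every" : S\N

N\PP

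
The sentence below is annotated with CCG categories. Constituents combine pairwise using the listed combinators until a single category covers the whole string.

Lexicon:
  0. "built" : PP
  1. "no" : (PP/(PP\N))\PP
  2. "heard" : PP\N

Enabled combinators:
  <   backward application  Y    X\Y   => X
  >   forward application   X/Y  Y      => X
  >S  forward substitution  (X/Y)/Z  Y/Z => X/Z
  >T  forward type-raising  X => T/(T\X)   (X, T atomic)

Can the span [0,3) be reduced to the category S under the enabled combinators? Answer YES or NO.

NO

PP (PP/(PP\N))\PP PP\N
CKY chart[0,3] = {N/(N\PP), NP/(NP\PP), PP, PP/(PP\PP), S/(S\PP)}; S ∉ chart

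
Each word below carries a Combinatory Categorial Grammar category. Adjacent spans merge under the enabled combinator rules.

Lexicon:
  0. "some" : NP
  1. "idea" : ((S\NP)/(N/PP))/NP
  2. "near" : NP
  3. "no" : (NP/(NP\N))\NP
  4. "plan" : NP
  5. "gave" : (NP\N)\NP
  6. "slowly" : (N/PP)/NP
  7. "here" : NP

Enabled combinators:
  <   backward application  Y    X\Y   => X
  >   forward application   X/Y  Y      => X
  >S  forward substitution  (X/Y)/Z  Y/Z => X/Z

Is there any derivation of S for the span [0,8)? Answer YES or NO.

YES

[0,8] S   <
  [0,1] "some" : NP
  [1,8] S\NP   >
    [1,6] (S\NP)/(N/PP)   >
      [1,2] "idea" : ((S\NP)/(N/PP))/NP
      [2,6] NP   >
        [2,4] NP/(NP\N)   <
          [2,3] "near" : NP
          [3,4] "no" : (NP/(NP\N))\NP
        [4,6] NP\N   <
          [4,5] "plan" : NP
          [5,6] "gave" : (NP\N)\NP
    [6,8] N/PP   >
      [6,7] "slowly" : (N/PP)/NP
      [7,8] "here" : NP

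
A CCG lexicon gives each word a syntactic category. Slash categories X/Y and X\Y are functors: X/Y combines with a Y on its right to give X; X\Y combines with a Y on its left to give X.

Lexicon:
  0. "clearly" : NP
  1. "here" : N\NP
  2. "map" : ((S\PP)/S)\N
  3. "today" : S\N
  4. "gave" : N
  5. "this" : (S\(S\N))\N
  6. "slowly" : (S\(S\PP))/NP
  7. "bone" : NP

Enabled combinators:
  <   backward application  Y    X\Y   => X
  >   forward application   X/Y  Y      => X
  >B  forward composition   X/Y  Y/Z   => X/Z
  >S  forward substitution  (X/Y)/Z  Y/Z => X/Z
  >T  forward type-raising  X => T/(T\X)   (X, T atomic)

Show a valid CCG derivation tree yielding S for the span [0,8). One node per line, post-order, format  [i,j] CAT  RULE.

[0,1] NP  lex  "clearly"
[0,1] N/(N\NP)  >T
[1,2] N\NP  lex  "here"
[0,2] N  >  k=1
[2,3] ((S\PP)/S)\N  lex  "map"
[0,3] (S\PP)/S  <  k=2
[3,4] S\N  lex  "today"
[4,5] N  lex  "gave"
[5,6] (S\(S\N))\N  lex  "this"
[4,6] S\(S\N)  <  k=5
[3,6] S  <  k=4
[0,6] S\PP  >  k=3
[6,7] (S\(S\PP))/NP  lex  "slowly"
[7,8] NP  lex  "bone"
[6,8] S\(S\PP)  >  k=7
[0,8] S  <  k=6

[0,8] S   <
  [0,6] S\PP   >
    [0,3] (S\PP)/S   <
      [0,2] N   >
        [0,1] N/(N\NP)   >T
          [0,1] "clearly" : NP
        [1,2] "here" : N\NP
      [2,3] "map" : ((S\PP)/S)\N
    [3,6] S   <
      [3,4] "today" : S\N
      [4,6] S\(S\N)   <
        [4,5] "gave" : N
        [5,6] "this" : (S\(S\N))\N
  [6,8] S\(S\PP)   >
    [6,7] "slowly" : (S\(S\PP))/NP
    [7,8] "bone" : NP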